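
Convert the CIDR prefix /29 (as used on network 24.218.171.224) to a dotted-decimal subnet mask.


/29 means 29 network bits, 3 host bits
Binary: 11111111111111111111111111111000
Mask: 255.255.255.248


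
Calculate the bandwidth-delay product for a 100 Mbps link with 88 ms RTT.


BDP = bandwidth * RTT
= 100 Mbps * 88 ms
= 100 * 1e6 * 88 / 1000 bits
= 8800000 bits
= 1100000 bytes
= 1074.2188 KB
BDP = 8800000 bits (1100000 bytes)


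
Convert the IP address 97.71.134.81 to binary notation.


97 = 01100001
71 = 01000111
134 = 10000110
81 = 01010001
Binary: 01100001.01000111.10000110.01010001


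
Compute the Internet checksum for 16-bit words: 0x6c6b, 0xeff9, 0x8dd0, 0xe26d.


Sum all words (with carry folding):
+ 0x6c6b = 0x6c6b
+ 0xeff9 = 0x5c65
+ 0x8dd0 = 0xea35
+ 0xe26d = 0xcca3
One's complement: ~0xcca3
Checksum = 0x335c


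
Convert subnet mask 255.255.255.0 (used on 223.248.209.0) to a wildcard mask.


Subnet mask: 255.255.255.0
Wildcard = 255.255.255.255 - subnet mask
255 - 255 = 0
255 - 255 = 0
255 - 255 = 0
255 - 0 = 255
Wildcard: 0.0.0.255


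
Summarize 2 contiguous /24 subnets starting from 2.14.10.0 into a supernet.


Original prefix: /24
Number of subnets: 2 = 2^1
New prefix = 24 - 1 = 23
Supernet: 2.14.10.0/23


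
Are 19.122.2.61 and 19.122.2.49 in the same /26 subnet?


Mask: 255.255.255.192
19.122.2.61 AND mask = 19.122.2.0
19.122.2.49 AND mask = 19.122.2.0
Yes, same subnet (19.122.2.0)


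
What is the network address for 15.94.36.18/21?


IP:   00001111.01011110.00100100.00010010
Mask: 11111111.11111111.11111000.00000000
AND operation:
Net:  00001111.01011110.00100000.00000000
Network: 15.94.32.0/21


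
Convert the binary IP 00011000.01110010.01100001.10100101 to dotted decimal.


00011000 = 24
01110010 = 114
01100001 = 97
10100101 = 165
IP: 24.114.97.165


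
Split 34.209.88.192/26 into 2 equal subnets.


New prefix = 26 + 1 = 27
Each subnet has 32 addresses
  34.209.88.192/27
  34.209.88.224/27
Subnets: 34.209.88.192/27, 34.209.88.224/27


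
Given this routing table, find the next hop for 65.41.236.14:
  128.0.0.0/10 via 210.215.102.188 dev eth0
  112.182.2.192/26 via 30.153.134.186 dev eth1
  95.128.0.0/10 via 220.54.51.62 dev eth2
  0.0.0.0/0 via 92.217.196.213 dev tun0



Longest prefix match for 65.41.236.14:
  /10 128.0.0.0: no
  /26 112.182.2.192: no
  /10 95.128.0.0: no
  /0 0.0.0.0: MATCH
Selected: next-hop 92.217.196.213 via tun0 (matched /0)


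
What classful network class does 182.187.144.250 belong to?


First octet: 182
Binary: 10110110
10xxxxxx -> Class B (128-191)
Class B, default mask 255.255.0.0 (/16)


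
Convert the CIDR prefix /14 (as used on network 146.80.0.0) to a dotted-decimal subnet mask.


/14 means 14 network bits, 18 host bits
Binary: 11111111111111000000000000000000
Mask: 255.252.0.0


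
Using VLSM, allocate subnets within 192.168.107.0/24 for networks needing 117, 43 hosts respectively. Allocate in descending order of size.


117 hosts -> /25 (126 usable): 192.168.107.0/25
43 hosts -> /26 (62 usable): 192.168.107.128/26
Allocation: 192.168.107.0/25 (117 hosts, 126 usable); 192.168.107.128/26 (43 hosts, 62 usable)


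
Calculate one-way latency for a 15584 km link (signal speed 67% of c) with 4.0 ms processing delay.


Speed = 0.67 * 3e5 km/s = 201000 km/s
Propagation delay = 15584 / 201000 = 0.0775 s = 77.5323 ms
Processing delay = 4.0 ms
Total one-way latency = 81.5323 ms


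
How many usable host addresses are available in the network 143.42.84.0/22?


Host bits = 32 - 22 = 10
Total addresses = 2^10 = 1024
Usable = total - 2 (network and broadcast)
Usable hosts: 1022


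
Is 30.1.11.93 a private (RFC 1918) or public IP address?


RFC 1918 private ranges:
  10.0.0.0/8 (10.0.0.0 - 10.255.255.255)
  172.16.0.0/12 (172.16.0.0 - 172.31.255.255)
  192.168.0.0/16 (192.168.0.0 - 192.168.255.255)
Public (not in any RFC 1918 range)


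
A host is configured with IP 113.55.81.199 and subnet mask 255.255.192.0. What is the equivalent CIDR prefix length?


Binary: 11111111.11111111.11000000.00000000
Count leading 1s
Prefix: /18


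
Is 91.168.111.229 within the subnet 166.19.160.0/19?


Subnet network: 166.19.160.0
Test IP AND mask: 91.168.96.0
No, 91.168.111.229 is not in 166.19.160.0/19


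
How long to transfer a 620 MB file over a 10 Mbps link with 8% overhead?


Effective throughput = 10 * (1 - 8/100) = 9.2 Mbps
File size in Mb = 620 * 8 = 4960 Mb
Time = 4960 / 9.2
Time = 539.1304 seconds


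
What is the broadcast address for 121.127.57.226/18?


Network: 121.127.0.0/18
Host bits = 14
Set all host bits to 1:
Broadcast: 121.127.63.255


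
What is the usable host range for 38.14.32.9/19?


Network: 38.14.32.0
Broadcast: 38.14.63.255
First usable = network + 1
Last usable = broadcast - 1
Range: 38.14.32.1 to 38.14.63.254


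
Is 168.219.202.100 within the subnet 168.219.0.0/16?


Subnet network: 168.219.0.0
Test IP AND mask: 168.219.0.0
Yes, 168.219.202.100 is in 168.219.0.0/16


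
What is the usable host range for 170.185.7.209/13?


Network: 170.184.0.0
Broadcast: 170.191.255.255
First usable = network + 1
Last usable = broadcast - 1
Range: 170.184.0.1 to 170.191.255.254


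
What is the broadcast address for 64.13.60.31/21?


Network: 64.13.56.0/21
Host bits = 11
Set all host bits to 1:
Broadcast: 64.13.63.255


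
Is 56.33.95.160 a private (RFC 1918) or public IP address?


RFC 1918 private ranges:
  10.0.0.0/8 (10.0.0.0 - 10.255.255.255)
  172.16.0.0/12 (172.16.0.0 - 172.31.255.255)
  192.168.0.0/16 (192.168.0.0 - 192.168.255.255)
Public (not in any RFC 1918 range)


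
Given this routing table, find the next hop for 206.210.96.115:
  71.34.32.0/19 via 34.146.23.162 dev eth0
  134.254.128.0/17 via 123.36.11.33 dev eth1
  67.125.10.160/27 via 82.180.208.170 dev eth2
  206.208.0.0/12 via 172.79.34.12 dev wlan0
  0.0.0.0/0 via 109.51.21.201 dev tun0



Longest prefix match for 206.210.96.115:
  /19 71.34.32.0: no
  /17 134.254.128.0: no
  /27 67.125.10.160: no
  /12 206.208.0.0: MATCH
  /0 0.0.0.0: MATCH
Selected: next-hop 172.79.34.12 via wlan0 (matched /12)


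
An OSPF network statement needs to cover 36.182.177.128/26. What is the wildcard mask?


Subnet mask: 255.255.255.192
Wildcard = 255.255.255.255 - subnet mask
255 - 255 = 0
255 - 255 = 0
255 - 255 = 0
255 - 192 = 63
Wildcard: 0.0.0.63


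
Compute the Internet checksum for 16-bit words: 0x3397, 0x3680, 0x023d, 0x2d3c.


Sum all words (with carry folding):
+ 0x3397 = 0x3397
+ 0x3680 = 0x6a17
+ 0x023d = 0x6c54
+ 0x2d3c = 0x9990
One's complement: ~0x9990
Checksum = 0x666f


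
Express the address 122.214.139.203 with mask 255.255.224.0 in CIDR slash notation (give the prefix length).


Binary: 11111111.11111111.11100000.00000000
Count leading 1s
Prefix: /19


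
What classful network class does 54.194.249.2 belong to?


First octet: 54
Binary: 00110110
0xxxxxxx -> Class A (1-126)
Class A, default mask 255.0.0.0 (/8)


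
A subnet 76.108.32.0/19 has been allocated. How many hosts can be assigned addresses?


Host bits = 32 - 19 = 13
Total addresses = 2^13 = 8192
Usable = total - 2 (network and broadcast)
Usable hosts: 8190


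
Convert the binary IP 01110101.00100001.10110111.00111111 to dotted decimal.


01110101 = 117
00100001 = 33
10110111 = 183
00111111 = 63
IP: 117.33.183.63


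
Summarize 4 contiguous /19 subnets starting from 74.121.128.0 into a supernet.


Original prefix: /19
Number of subnets: 4 = 2^2
New prefix = 19 - 2 = 17
Supernet: 74.121.128.0/17


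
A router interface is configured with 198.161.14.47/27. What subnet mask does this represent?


/27 means 27 network bits, 5 host bits
Binary: 11111111111111111111111111100000
Mask: 255.255.255.224


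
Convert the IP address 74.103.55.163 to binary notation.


74 = 01001010
103 = 01100111
55 = 00110111
163 = 10100011
Binary: 01001010.01100111.00110111.10100011


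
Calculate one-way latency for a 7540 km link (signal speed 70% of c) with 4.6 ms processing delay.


Speed = 0.7 * 3e5 km/s = 210000 km/s
Propagation delay = 7540 / 210000 = 0.0359 s = 35.9048 ms
Processing delay = 4.6 ms
Total one-way latency = 40.5048 ms


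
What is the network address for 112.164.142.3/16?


IP:   01110000.10100100.10001110.00000011
Mask: 11111111.11111111.00000000.00000000
AND operation:
Net:  01110000.10100100.00000000.00000000
Network: 112.164.0.0/16


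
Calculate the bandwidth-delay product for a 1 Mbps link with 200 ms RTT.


BDP = bandwidth * RTT
= 1 Mbps * 200 ms
= 1 * 1e6 * 200 / 1000 bits
= 200000 bits
= 25000 bytes
= 24.4141 KB
BDP = 200000 bits (25000 bytes)


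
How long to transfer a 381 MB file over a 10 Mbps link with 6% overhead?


Effective throughput = 10 * (1 - 6/100) = 9.4 Mbps
File size in Mb = 381 * 8 = 3048 Mb
Time = 3048 / 9.4
Time = 324.2553 seconds


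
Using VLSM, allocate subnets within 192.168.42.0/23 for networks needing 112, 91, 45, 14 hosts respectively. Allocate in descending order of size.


112 hosts -> /25 (126 usable): 192.168.42.0/25
91 hosts -> /25 (126 usable): 192.168.42.128/25
45 hosts -> /26 (62 usable): 192.168.43.0/26
14 hosts -> /28 (14 usable): 192.168.43.64/28
Allocation: 192.168.42.0/25 (112 hosts, 126 usable); 192.168.42.128/25 (91 hosts, 126 usable); 192.168.43.0/26 (45 hosts, 62 usable); 192.168.43.64/28 (14 hosts, 14 usable)


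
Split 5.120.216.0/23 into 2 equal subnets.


New prefix = 23 + 1 = 24
Each subnet has 256 addresses
  5.120.216.0/24
  5.120.217.0/24
Subnets: 5.120.216.0/24, 5.120.217.0/24


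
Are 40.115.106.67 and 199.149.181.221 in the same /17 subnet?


Mask: 255.255.128.0
40.115.106.67 AND mask = 40.115.0.0
199.149.181.221 AND mask = 199.149.128.0
No, different subnets (40.115.0.0 vs 199.149.128.0)


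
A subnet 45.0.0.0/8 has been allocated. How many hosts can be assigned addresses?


Host bits = 32 - 8 = 24
Total addresses = 2^24 = 16777216
Usable = total - 2 (network and broadcast)
Usable hosts: 16777214


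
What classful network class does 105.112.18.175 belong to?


First octet: 105
Binary: 01101001
0xxxxxxx -> Class A (1-126)
Class A, default mask 255.0.0.0 (/8)


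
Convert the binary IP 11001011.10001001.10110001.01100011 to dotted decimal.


11001011 = 203
10001001 = 137
10110001 = 177
01100011 = 99
IP: 203.137.177.99


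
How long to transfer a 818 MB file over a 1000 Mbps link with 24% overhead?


Effective throughput = 1000 * (1 - 24/100) = 760 Mbps
File size in Mb = 818 * 8 = 6544 Mb
Time = 6544 / 760
Time = 8.6105 seconds


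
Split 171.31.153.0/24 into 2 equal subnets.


New prefix = 24 + 1 = 25
Each subnet has 128 addresses
  171.31.153.0/25
  171.31.153.128/25
Subnets: 171.31.153.0/25, 171.31.153.128/25


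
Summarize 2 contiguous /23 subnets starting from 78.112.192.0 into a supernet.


Original prefix: /23
Number of subnets: 2 = 2^1
New prefix = 23 - 1 = 22
Supernet: 78.112.192.0/22


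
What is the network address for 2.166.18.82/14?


IP:   00000010.10100110.00010010.01010010
Mask: 11111111.11111100.00000000.00000000
AND operation:
Net:  00000010.10100100.00000000.00000000
Network: 2.164.0.0/14


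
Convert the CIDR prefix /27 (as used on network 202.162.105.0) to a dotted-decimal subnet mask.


/27 means 27 network bits, 5 host bits
Binary: 11111111111111111111111111100000
Mask: 255.255.255.224


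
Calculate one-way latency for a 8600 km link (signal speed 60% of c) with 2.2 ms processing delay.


Speed = 0.6 * 3e5 km/s = 180000 km/s
Propagation delay = 8600 / 180000 = 0.0478 s = 47.7778 ms
Processing delay = 2.2 ms
Total one-way latency = 49.9778 ms


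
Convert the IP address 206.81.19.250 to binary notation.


206 = 11001110
81 = 01010001
19 = 00010011
250 = 11111010
Binary: 11001110.01010001.00010011.11111010


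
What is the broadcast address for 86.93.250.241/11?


Network: 86.64.0.0/11
Host bits = 21
Set all host bits to 1:
Broadcast: 86.95.255.255


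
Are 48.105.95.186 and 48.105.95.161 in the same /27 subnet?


Mask: 255.255.255.224
48.105.95.186 AND mask = 48.105.95.160
48.105.95.161 AND mask = 48.105.95.160
Yes, same subnet (48.105.95.160)


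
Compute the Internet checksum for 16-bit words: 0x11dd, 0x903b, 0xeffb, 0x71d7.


Sum all words (with carry folding):
+ 0x11dd = 0x11dd
+ 0x903b = 0xa218
+ 0xeffb = 0x9214
+ 0x71d7 = 0x03ec
One's complement: ~0x03ec
Checksum = 0xfc13


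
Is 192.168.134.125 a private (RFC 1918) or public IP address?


RFC 1918 private ranges:
  10.0.0.0/8 (10.0.0.0 - 10.255.255.255)
  172.16.0.0/12 (172.16.0.0 - 172.31.255.255)
  192.168.0.0/16 (192.168.0.0 - 192.168.255.255)
Private (in 192.168.0.0/16)


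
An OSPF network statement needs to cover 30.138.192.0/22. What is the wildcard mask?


Subnet mask: 255.255.252.0
Wildcard = 255.255.255.255 - subnet mask
255 - 255 = 0
255 - 255 = 0
255 - 252 = 3
255 - 0 = 255
Wildcard: 0.0.3.255


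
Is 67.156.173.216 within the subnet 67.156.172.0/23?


Subnet network: 67.156.172.0
Test IP AND mask: 67.156.172.0
Yes, 67.156.173.216 is in 67.156.172.0/23


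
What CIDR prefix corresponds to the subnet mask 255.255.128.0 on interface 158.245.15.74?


Binary: 11111111.11111111.10000000.00000000
Count leading 1s
Prefix: /17


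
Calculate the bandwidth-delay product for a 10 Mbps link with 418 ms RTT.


BDP = bandwidth * RTT
= 10 Mbps * 418 ms
= 10 * 1e6 * 418 / 1000 bits
= 4180000 bits
= 522500 bytes
= 510.2539 KB
BDP = 4180000 bits (522500 bytes)


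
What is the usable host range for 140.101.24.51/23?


Network: 140.101.24.0
Broadcast: 140.101.25.255
First usable = network + 1
Last usable = broadcast - 1
Range: 140.101.24.1 to 140.101.25.254


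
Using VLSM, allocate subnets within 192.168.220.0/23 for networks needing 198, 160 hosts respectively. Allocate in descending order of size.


198 hosts -> /24 (254 usable): 192.168.220.0/24
160 hosts -> /24 (254 usable): 192.168.221.0/24
Allocation: 192.168.220.0/24 (198 hosts, 254 usable); 192.168.221.0/24 (160 hosts, 254 usable)


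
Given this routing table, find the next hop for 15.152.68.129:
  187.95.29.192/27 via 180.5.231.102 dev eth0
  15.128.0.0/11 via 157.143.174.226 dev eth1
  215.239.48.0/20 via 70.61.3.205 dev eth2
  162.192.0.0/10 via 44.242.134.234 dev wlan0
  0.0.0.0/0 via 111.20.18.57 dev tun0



Longest prefix match for 15.152.68.129:
  /27 187.95.29.192: no
  /11 15.128.0.0: MATCH
  /20 215.239.48.0: no
  /10 162.192.0.0: no
  /0 0.0.0.0: MATCH
Selected: next-hop 157.143.174.226 via eth1 (matched /11)


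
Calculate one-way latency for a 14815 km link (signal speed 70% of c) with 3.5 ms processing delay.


Speed = 0.7 * 3e5 km/s = 210000 km/s
Propagation delay = 14815 / 210000 = 0.0705 s = 70.5476 ms
Processing delay = 3.5 ms
Total one-way latency = 74.0476 ms


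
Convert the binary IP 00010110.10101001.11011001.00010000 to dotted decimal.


00010110 = 22
10101001 = 169
11011001 = 217
00010000 = 16
IP: 22.169.217.16


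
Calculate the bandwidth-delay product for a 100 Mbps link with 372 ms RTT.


BDP = bandwidth * RTT
= 100 Mbps * 372 ms
= 100 * 1e6 * 372 / 1000 bits
= 37200000 bits
= 4650000 bytes
= 4541.0156 KB
BDP = 37200000 bits (4650000 bytes)


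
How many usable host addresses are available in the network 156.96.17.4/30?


Host bits = 32 - 30 = 2
Total addresses = 2^2 = 4
Usable = total - 2 (network and broadcast)
Usable hosts: 2


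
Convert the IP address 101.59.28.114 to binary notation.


101 = 01100101
59 = 00111011
28 = 00011100
114 = 01110010
Binary: 01100101.00111011.00011100.01110010


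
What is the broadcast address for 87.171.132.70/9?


Network: 87.128.0.0/9
Host bits = 23
Set all host bits to 1:
Broadcast: 87.255.255.255


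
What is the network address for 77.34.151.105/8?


IP:   01001101.00100010.10010111.01101001
Mask: 11111111.00000000.00000000.00000000
AND operation:
Net:  01001101.00000000.00000000.00000000
Network: 77.0.0.0/8


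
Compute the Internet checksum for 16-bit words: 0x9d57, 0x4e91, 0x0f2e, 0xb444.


Sum all words (with carry folding):
+ 0x9d57 = 0x9d57
+ 0x4e91 = 0xebe8
+ 0x0f2e = 0xfb16
+ 0xb444 = 0xaf5b
One's complement: ~0xaf5b
Checksum = 0x50a4


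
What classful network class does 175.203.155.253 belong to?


First octet: 175
Binary: 10101111
10xxxxxx -> Class B (128-191)
Class B, default mask 255.255.0.0 (/16)


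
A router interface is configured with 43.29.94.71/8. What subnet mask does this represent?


/8 means 8 network bits, 24 host bits
Binary: 11111111000000000000000000000000
Mask: 255.0.0.0


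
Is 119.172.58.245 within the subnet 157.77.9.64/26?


Subnet network: 157.77.9.64
Test IP AND mask: 119.172.58.192
No, 119.172.58.245 is not in 157.77.9.64/26


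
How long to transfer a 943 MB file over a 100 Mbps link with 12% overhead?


Effective throughput = 100 * (1 - 12/100) = 88 Mbps
File size in Mb = 943 * 8 = 7544 Mb
Time = 7544 / 88
Time = 85.7273 seconds


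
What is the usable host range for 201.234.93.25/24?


Network: 201.234.93.0
Broadcast: 201.234.93.255
First usable = network + 1
Last usable = broadcast - 1
Range: 201.234.93.1 to 201.234.93.254


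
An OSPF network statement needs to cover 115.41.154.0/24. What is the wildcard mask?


Subnet mask: 255.255.255.0
Wildcard = 255.255.255.255 - subnet mask
255 - 255 = 0
255 - 255 = 0
255 - 255 = 0
255 - 0 = 255
Wildcard: 0.0.0.255


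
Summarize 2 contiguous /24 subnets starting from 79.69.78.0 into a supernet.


Original prefix: /24
Number of subnets: 2 = 2^1
New prefix = 24 - 1 = 23
Supernet: 79.69.78.0/23


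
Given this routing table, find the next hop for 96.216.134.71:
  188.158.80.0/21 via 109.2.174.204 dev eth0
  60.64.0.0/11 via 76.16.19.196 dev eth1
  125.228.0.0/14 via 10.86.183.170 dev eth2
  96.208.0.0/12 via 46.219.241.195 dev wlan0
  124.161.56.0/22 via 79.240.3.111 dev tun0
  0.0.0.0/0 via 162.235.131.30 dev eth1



Longest prefix match for 96.216.134.71:
  /21 188.158.80.0: no
  /11 60.64.0.0: no
  /14 125.228.0.0: no
  /12 96.208.0.0: MATCH
  /22 124.161.56.0: no
  /0 0.0.0.0: MATCH
Selected: next-hop 46.219.241.195 via wlan0 (matched /12)


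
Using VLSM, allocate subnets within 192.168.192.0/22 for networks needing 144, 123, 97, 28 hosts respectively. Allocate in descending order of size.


144 hosts -> /24 (254 usable): 192.168.192.0/24
123 hosts -> /25 (126 usable): 192.168.193.0/25
97 hosts -> /25 (126 usable): 192.168.193.128/25
28 hosts -> /27 (30 usable): 192.168.194.0/27
Allocation: 192.168.192.0/24 (144 hosts, 254 usable); 192.168.193.0/25 (123 hosts, 126 usable); 192.168.193.128/25 (97 hosts, 126 usable); 192.168.194.0/27 (28 hosts, 30 usable)


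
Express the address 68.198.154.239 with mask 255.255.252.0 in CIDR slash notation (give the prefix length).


Binary: 11111111.11111111.11111100.00000000
Count leading 1s
Prefix: /22


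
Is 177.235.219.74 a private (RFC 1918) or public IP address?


RFC 1918 private ranges:
  10.0.0.0/8 (10.0.0.0 - 10.255.255.255)
  172.16.0.0/12 (172.16.0.0 - 172.31.255.255)
  192.168.0.0/16 (192.168.0.0 - 192.168.255.255)
Public (not in any RFC 1918 range)


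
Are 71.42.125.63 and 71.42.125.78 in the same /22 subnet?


Mask: 255.255.252.0
71.42.125.63 AND mask = 71.42.124.0
71.42.125.78 AND mask = 71.42.124.0
Yes, same subnet (71.42.124.0)


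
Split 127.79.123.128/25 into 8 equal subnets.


New prefix = 25 + 3 = 28
Each subnet has 16 addresses
  127.79.123.128/28
  127.79.123.144/28
  127.79.123.160/28
  127.79.123.176/28
  127.79.123.192/28
  127.79.123.208/28
  127.79.123.224/28
  127.79.123.240/28
Subnets: 127.79.123.128/28, 127.79.123.144/28, 127.79.123.160/28, 127.79.123.176/28, 127.79.123.192/28, 127.79.123.208/28, 127.79.123.224/28, 127.79.123.240/28


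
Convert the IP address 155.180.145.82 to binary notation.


155 = 10011011
180 = 10110100
145 = 10010001
82 = 01010010
Binary: 10011011.10110100.10010001.01010010


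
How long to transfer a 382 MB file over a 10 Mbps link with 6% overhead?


Effective throughput = 10 * (1 - 6/100) = 9.4 Mbps
File size in Mb = 382 * 8 = 3056 Mb
Time = 3056 / 9.4
Time = 325.1064 seconds


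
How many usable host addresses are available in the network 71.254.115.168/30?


Host bits = 32 - 30 = 2
Total addresses = 2^2 = 4
Usable = total - 2 (network and broadcast)
Usable hosts: 2


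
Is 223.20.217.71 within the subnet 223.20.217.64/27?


Subnet network: 223.20.217.64
Test IP AND mask: 223.20.217.64
Yes, 223.20.217.71 is in 223.20.217.64/27


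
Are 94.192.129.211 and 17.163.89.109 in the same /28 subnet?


Mask: 255.255.255.240
94.192.129.211 AND mask = 94.192.129.208
17.163.89.109 AND mask = 17.163.89.96
No, different subnets (94.192.129.208 vs 17.163.89.96)


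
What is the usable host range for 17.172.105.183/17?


Network: 17.172.0.0
Broadcast: 17.172.127.255
First usable = network + 1
Last usable = broadcast - 1
Range: 17.172.0.1 to 17.172.127.254


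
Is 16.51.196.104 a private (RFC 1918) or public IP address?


RFC 1918 private ranges:
  10.0.0.0/8 (10.0.0.0 - 10.255.255.255)
  172.16.0.0/12 (172.16.0.0 - 172.31.255.255)
  192.168.0.0/16 (192.168.0.0 - 192.168.255.255)
Public (not in any RFC 1918 range)


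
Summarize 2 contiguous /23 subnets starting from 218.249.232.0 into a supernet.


Original prefix: /23
Number of subnets: 2 = 2^1
New prefix = 23 - 1 = 22
Supernet: 218.249.232.0/22


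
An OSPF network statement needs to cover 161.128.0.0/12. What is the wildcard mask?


Subnet mask: 255.240.0.0
Wildcard = 255.255.255.255 - subnet mask
255 - 255 = 0
255 - 240 = 15
255 - 0 = 255
255 - 0 = 255
Wildcard: 0.15.255.255


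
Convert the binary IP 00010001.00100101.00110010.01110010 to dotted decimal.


00010001 = 17
00100101 = 37
00110010 = 50
01110010 = 114
IP: 17.37.50.114


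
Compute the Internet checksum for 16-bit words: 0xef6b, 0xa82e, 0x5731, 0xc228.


Sum all words (with carry folding):
+ 0xef6b = 0xef6b
+ 0xa82e = 0x979a
+ 0x5731 = 0xeecb
+ 0xc228 = 0xb0f4
One's complement: ~0xb0f4
Checksum = 0x4f0b


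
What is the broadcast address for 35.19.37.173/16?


Network: 35.19.0.0/16
Host bits = 16
Set all host bits to 1:
Broadcast: 35.19.255.255


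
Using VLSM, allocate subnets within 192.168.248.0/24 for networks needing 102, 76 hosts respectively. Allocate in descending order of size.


102 hosts -> /25 (126 usable): 192.168.248.0/25
76 hosts -> /25 (126 usable): 192.168.248.128/25
Allocation: 192.168.248.0/25 (102 hosts, 126 usable); 192.168.248.128/25 (76 hosts, 126 usable)


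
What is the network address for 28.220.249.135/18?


IP:   00011100.11011100.11111001.10000111
Mask: 11111111.11111111.11000000.00000000
AND operation:
Net:  00011100.11011100.11000000.00000000
Network: 28.220.192.0/18


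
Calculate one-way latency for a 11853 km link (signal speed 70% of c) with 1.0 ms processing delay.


Speed = 0.7 * 3e5 km/s = 210000 km/s
Propagation delay = 11853 / 210000 = 0.0564 s = 56.4429 ms
Processing delay = 1.0 ms
Total one-way latency = 57.4429 ms


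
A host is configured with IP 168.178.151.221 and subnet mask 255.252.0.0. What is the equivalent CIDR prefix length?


Binary: 11111111.11111100.00000000.00000000
Count leading 1s
Prefix: /14


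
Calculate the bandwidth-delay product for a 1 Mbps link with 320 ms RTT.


BDP = bandwidth * RTT
= 1 Mbps * 320 ms
= 1 * 1e6 * 320 / 1000 bits
= 320000 bits
= 40000 bytes
= 39.0625 KB
BDP = 320000 bits (40000 bytes)


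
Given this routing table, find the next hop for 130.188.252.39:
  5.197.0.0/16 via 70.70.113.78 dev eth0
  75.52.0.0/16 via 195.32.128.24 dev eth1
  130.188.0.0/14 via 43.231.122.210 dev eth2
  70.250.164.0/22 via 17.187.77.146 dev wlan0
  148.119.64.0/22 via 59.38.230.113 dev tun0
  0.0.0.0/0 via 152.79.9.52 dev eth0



Longest prefix match for 130.188.252.39:
  /16 5.197.0.0: no
  /16 75.52.0.0: no
  /14 130.188.0.0: MATCH
  /22 70.250.164.0: no
  /22 148.119.64.0: no
  /0 0.0.0.0: MATCH
Selected: next-hop 43.231.122.210 via eth2 (matched /14)


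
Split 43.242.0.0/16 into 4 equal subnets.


New prefix = 16 + 2 = 18
Each subnet has 16384 addresses
  43.242.0.0/18
  43.242.64.0/18
  43.242.128.0/18
  43.242.192.0/18
Subnets: 43.242.0.0/18, 43.242.64.0/18, 43.242.128.0/18, 43.242.192.0/18


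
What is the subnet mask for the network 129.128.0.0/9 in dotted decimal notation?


/9 means 9 network bits, 23 host bits
Binary: 11111111100000000000000000000000
Mask: 255.128.0.0


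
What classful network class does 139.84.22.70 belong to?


First octet: 139
Binary: 10001011
10xxxxxx -> Class B (128-191)
Class B, default mask 255.255.0.0 (/16)


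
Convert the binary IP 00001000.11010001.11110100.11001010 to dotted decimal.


00001000 = 8
11010001 = 209
11110100 = 244
11001010 = 202
IP: 8.209.244.202


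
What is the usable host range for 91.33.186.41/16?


Network: 91.33.0.0
Broadcast: 91.33.255.255
First usable = network + 1
Last usable = broadcast - 1
Range: 91.33.0.1 to 91.33.255.254


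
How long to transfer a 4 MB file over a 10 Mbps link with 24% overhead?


Effective throughput = 10 * (1 - 24/100) = 7.6 Mbps
File size in Mb = 4 * 8 = 32 Mb
Time = 32 / 7.6
Time = 4.2105 seconds


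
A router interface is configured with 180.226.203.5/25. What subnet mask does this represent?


/25 means 25 network bits, 7 host bits
Binary: 11111111111111111111111110000000
Mask: 255.255.255.128


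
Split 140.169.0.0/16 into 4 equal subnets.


New prefix = 16 + 2 = 18
Each subnet has 16384 addresses
  140.169.0.0/18
  140.169.64.0/18
  140.169.128.0/18
  140.169.192.0/18
Subnets: 140.169.0.0/18, 140.169.64.0/18, 140.169.128.0/18, 140.169.192.0/18


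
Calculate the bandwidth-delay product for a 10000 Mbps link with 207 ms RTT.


BDP = bandwidth * RTT
= 10000 Mbps * 207 ms
= 10000 * 1e6 * 207 / 1000 bits
= 2070000000 bits
= 258750000 bytes
= 252685.5469 KB
BDP = 2070000000 bits (258750000 bytes)


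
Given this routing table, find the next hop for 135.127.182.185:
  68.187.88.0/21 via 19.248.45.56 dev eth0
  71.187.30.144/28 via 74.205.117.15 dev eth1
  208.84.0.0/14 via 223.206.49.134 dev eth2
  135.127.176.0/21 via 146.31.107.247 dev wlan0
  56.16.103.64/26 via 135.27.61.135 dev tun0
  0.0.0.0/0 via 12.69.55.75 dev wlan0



Longest prefix match for 135.127.182.185:
  /21 68.187.88.0: no
  /28 71.187.30.144: no
  /14 208.84.0.0: no
  /21 135.127.176.0: MATCH
  /26 56.16.103.64: no
  /0 0.0.0.0: MATCH
Selected: next-hop 146.31.107.247 via wlan0 (matched /21)


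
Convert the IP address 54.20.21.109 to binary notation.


54 = 00110110
20 = 00010100
21 = 00010101
109 = 01101101
Binary: 00110110.00010100.00010101.01101101


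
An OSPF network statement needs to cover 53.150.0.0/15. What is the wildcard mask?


Subnet mask: 255.254.0.0
Wildcard = 255.255.255.255 - subnet mask
255 - 255 = 0
255 - 254 = 1
255 - 0 = 255
255 - 0 = 255
Wildcard: 0.1.255.255


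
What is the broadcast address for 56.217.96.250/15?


Network: 56.216.0.0/15
Host bits = 17
Set all host bits to 1:
Broadcast: 56.217.255.255


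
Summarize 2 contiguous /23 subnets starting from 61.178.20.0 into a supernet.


Original prefix: /23
Number of subnets: 2 = 2^1
New prefix = 23 - 1 = 22
Supernet: 61.178.20.0/22


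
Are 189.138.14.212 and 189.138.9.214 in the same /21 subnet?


Mask: 255.255.248.0
189.138.14.212 AND mask = 189.138.8.0
189.138.9.214 AND mask = 189.138.8.0
Yes, same subnet (189.138.8.0)


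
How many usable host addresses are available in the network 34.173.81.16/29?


Host bits = 32 - 29 = 3
Total addresses = 2^3 = 8
Usable = total - 2 (network and broadcast)
Usable hosts: 6


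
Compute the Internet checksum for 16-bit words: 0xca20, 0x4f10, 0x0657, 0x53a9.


Sum all words (with carry folding):
+ 0xca20 = 0xca20
+ 0x4f10 = 0x1931
+ 0x0657 = 0x1f88
+ 0x53a9 = 0x7331
One's complement: ~0x7331
Checksum = 0x8cce


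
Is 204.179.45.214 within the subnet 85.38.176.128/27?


Subnet network: 85.38.176.128
Test IP AND mask: 204.179.45.192
No, 204.179.45.214 is not in 85.38.176.128/27


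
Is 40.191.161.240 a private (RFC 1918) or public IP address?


RFC 1918 private ranges:
  10.0.0.0/8 (10.0.0.0 - 10.255.255.255)
  172.16.0.0/12 (172.16.0.0 - 172.31.255.255)
  192.168.0.0/16 (192.168.0.0 - 192.168.255.255)
Public (not in any RFC 1918 range)


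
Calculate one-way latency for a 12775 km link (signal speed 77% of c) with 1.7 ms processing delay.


Speed = 0.77 * 3e5 km/s = 231000 km/s
Propagation delay = 12775 / 231000 = 0.0553 s = 55.303 ms
Processing delay = 1.7 ms
Total one-way latency = 57.003 ms


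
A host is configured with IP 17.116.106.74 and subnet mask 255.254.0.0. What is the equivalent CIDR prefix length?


Binary: 11111111.11111110.00000000.00000000
Count leading 1s
Prefix: /15


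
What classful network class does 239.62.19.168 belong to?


First octet: 239
Binary: 11101111
1110xxxx -> Class D (224-239)
Class D (multicast), default mask N/A


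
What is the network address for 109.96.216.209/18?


IP:   01101101.01100000.11011000.11010001
Mask: 11111111.11111111.11000000.00000000
AND operation:
Net:  01101101.01100000.11000000.00000000
Network: 109.96.192.0/18


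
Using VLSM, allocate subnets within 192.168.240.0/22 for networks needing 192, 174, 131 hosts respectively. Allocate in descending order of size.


192 hosts -> /24 (254 usable): 192.168.240.0/24
174 hosts -> /24 (254 usable): 192.168.241.0/24
131 hosts -> /24 (254 usable): 192.168.242.0/24
Allocation: 192.168.240.0/24 (192 hosts, 254 usable); 192.168.241.0/24 (174 hosts, 254 usable); 192.168.242.0/24 (131 hosts, 254 usable)


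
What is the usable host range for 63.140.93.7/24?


Network: 63.140.93.0
Broadcast: 63.140.93.255
First usable = network + 1
Last usable = broadcast - 1
Range: 63.140.93.1 to 63.140.93.254


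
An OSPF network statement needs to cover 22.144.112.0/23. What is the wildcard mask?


Subnet mask: 255.255.254.0
Wildcard = 255.255.255.255 - subnet mask
255 - 255 = 0
255 - 255 = 0
255 - 254 = 1
255 - 0 = 255
Wildcard: 0.0.1.255


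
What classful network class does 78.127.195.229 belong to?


First octet: 78
Binary: 01001110
0xxxxxxx -> Class A (1-126)
Class A, default mask 255.0.0.0 (/8)


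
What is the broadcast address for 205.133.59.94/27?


Network: 205.133.59.64/27
Host bits = 5
Set all host bits to 1:
Broadcast: 205.133.59.95


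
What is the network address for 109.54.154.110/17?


IP:   01101101.00110110.10011010.01101110
Mask: 11111111.11111111.10000000.00000000
AND operation:
Net:  01101101.00110110.10000000.00000000
Network: 109.54.128.0/17


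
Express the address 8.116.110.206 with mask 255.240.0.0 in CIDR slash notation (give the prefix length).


Binary: 11111111.11110000.00000000.00000000
Count leading 1s
Prefix: /12


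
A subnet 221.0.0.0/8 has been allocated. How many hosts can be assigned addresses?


Host bits = 32 - 8 = 24
Total addresses = 2^24 = 16777216
Usable = total - 2 (network and broadcast)
Usable hosts: 16777214


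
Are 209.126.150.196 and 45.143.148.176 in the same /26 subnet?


Mask: 255.255.255.192
209.126.150.196 AND mask = 209.126.150.192
45.143.148.176 AND mask = 45.143.148.128
No, different subnets (209.126.150.192 vs 45.143.148.128)


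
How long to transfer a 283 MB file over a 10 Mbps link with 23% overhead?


Effective throughput = 10 * (1 - 23/100) = 7.7 Mbps
File size in Mb = 283 * 8 = 2264 Mb
Time = 2264 / 7.7
Time = 294.026 seconds


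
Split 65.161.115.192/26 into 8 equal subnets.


New prefix = 26 + 3 = 29
Each subnet has 8 addresses
  65.161.115.192/29
  65.161.115.200/29
  65.161.115.208/29
  65.161.115.216/29
  65.161.115.224/29
  65.161.115.232/29
  65.161.115.240/29
  65.161.115.248/29
Subnets: 65.161.115.192/29, 65.161.115.200/29, 65.161.115.208/29, 65.161.115.216/29, 65.161.115.224/29, 65.161.115.232/29, 65.161.115.240/29, 65.161.115.248/29


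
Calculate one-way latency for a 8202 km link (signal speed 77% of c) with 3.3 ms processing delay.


Speed = 0.77 * 3e5 km/s = 231000 km/s
Propagation delay = 8202 / 231000 = 0.0355 s = 35.5065 ms
Processing delay = 3.3 ms
Total one-way latency = 38.8065 ms


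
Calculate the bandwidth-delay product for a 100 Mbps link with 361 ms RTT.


BDP = bandwidth * RTT
= 100 Mbps * 361 ms
= 100 * 1e6 * 361 / 1000 bits
= 36100000 bits
= 4512500 bytes
= 4406.7383 KB
BDP = 36100000 bits (4512500 bytes)


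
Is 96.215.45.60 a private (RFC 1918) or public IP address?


RFC 1918 private ranges:
  10.0.0.0/8 (10.0.0.0 - 10.255.255.255)
  172.16.0.0/12 (172.16.0.0 - 172.31.255.255)
  192.168.0.0/16 (192.168.0.0 - 192.168.255.255)
Public (not in any RFC 1918 range)


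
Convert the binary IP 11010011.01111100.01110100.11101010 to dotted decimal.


11010011 = 211
01111100 = 124
01110100 = 116
11101010 = 234
IP: 211.124.116.234


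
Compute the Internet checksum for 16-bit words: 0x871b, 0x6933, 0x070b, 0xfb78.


Sum all words (with carry folding):
+ 0x871b = 0x871b
+ 0x6933 = 0xf04e
+ 0x070b = 0xf759
+ 0xfb78 = 0xf2d2
One's complement: ~0xf2d2
Checksum = 0x0d2d


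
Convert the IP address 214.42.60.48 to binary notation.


214 = 11010110
42 = 00101010
60 = 00111100
48 = 00110000
Binary: 11010110.00101010.00111100.00110000


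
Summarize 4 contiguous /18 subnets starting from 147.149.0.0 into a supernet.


Original prefix: /18
Number of subnets: 4 = 2^2
New prefix = 18 - 2 = 16
Supernet: 147.149.0.0/16


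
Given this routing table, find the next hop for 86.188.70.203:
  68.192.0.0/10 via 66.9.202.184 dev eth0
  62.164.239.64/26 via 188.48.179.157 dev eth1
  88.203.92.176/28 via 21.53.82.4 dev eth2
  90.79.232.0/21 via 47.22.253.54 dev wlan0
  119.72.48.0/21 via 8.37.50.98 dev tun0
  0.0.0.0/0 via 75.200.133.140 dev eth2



Longest prefix match for 86.188.70.203:
  /10 68.192.0.0: no
  /26 62.164.239.64: no
  /28 88.203.92.176: no
  /21 90.79.232.0: no
  /21 119.72.48.0: no
  /0 0.0.0.0: MATCH
Selected: next-hop 75.200.133.140 via eth2 (matched /0)


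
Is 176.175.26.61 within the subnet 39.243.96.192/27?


Subnet network: 39.243.96.192
Test IP AND mask: 176.175.26.32
No, 176.175.26.61 is not in 39.243.96.192/27


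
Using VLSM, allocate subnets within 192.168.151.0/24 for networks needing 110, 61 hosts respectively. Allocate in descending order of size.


110 hosts -> /25 (126 usable): 192.168.151.0/25
61 hosts -> /26 (62 usable): 192.168.151.128/26
Allocation: 192.168.151.0/25 (110 hosts, 126 usable); 192.168.151.128/26 (61 hosts, 62 usable)


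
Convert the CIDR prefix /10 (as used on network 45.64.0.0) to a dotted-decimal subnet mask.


/10 means 10 network bits, 22 host bits
Binary: 11111111110000000000000000000000
Mask: 255.192.0.0


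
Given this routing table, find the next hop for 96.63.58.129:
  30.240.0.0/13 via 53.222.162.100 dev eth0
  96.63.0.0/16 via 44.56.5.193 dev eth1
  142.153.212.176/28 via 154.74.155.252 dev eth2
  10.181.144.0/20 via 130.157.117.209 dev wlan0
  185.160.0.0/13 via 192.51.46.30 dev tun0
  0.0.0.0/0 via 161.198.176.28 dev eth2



Longest prefix match for 96.63.58.129:
  /13 30.240.0.0: no
  /16 96.63.0.0: MATCH
  /28 142.153.212.176: no
  /20 10.181.144.0: no
  /13 185.160.0.0: no
  /0 0.0.0.0: MATCH
Selected: next-hop 44.56.5.193 via eth1 (matched /16)


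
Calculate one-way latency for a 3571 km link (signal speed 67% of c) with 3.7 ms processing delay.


Speed = 0.67 * 3e5 km/s = 201000 km/s
Propagation delay = 3571 / 201000 = 0.0178 s = 17.7662 ms
Processing delay = 3.7 ms
Total one-way latency = 21.4662 ms


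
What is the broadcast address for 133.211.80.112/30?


Network: 133.211.80.112/30
Host bits = 2
Set all host bits to 1:
Broadcast: 133.211.80.115


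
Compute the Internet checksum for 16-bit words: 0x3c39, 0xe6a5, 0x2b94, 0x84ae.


Sum all words (with carry folding):
+ 0x3c39 = 0x3c39
+ 0xe6a5 = 0x22df
+ 0x2b94 = 0x4e73
+ 0x84ae = 0xd321
One's complement: ~0xd321
Checksum = 0x2cde


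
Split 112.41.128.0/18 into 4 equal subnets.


New prefix = 18 + 2 = 20
Each subnet has 4096 addresses
  112.41.128.0/20
  112.41.144.0/20
  112.41.160.0/20
  112.41.176.0/20
Subnets: 112.41.128.0/20, 112.41.144.0/20, 112.41.160.0/20, 112.41.176.0/20


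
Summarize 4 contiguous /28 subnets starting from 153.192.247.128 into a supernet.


Original prefix: /28
Number of subnets: 4 = 2^2
New prefix = 28 - 2 = 26
Supernet: 153.192.247.128/26


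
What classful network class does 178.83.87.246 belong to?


First octet: 178
Binary: 10110010
10xxxxxx -> Class B (128-191)
Class B, default mask 255.255.0.0 (/16)


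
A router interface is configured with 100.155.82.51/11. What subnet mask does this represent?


/11 means 11 network bits, 21 host bits
Binary: 11111111111000000000000000000000
Mask: 255.224.0.0


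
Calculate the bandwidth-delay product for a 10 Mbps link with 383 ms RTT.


BDP = bandwidth * RTT
= 10 Mbps * 383 ms
= 10 * 1e6 * 383 / 1000 bits
= 3830000 bits
= 478750 bytes
= 467.5293 KB
BDP = 3830000 bits (478750 bytes)


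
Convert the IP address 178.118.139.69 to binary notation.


178 = 10110010
118 = 01110110
139 = 10001011
69 = 01000101
Binary: 10110010.01110110.10001011.01000101


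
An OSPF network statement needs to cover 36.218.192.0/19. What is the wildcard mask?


Subnet mask: 255.255.224.0
Wildcard = 255.255.255.255 - subnet mask
255 - 255 = 0
255 - 255 = 0
255 - 224 = 31
255 - 0 = 255
Wildcard: 0.0.31.255


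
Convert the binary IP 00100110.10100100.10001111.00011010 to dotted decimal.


00100110 = 38
10100100 = 164
10001111 = 143
00011010 = 26
IP: 38.164.143.26


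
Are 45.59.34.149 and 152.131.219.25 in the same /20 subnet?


Mask: 255.255.240.0
45.59.34.149 AND mask = 45.59.32.0
152.131.219.25 AND mask = 152.131.208.0
No, different subnets (45.59.32.0 vs 152.131.208.0)


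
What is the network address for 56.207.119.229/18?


IP:   00111000.11001111.01110111.11100101
Mask: 11111111.11111111.11000000.00000000
AND operation:
Net:  00111000.11001111.01000000.00000000
Network: 56.207.64.0/18


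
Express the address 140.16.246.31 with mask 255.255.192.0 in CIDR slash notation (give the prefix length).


Binary: 11111111.11111111.11000000.00000000
Count leading 1s
Prefix: /18


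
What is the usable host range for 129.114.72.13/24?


Network: 129.114.72.0
Broadcast: 129.114.72.255
First usable = network + 1
Last usable = broadcast - 1
Range: 129.114.72.1 to 129.114.72.254


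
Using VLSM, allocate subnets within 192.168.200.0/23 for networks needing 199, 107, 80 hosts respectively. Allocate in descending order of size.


199 hosts -> /24 (254 usable): 192.168.200.0/24
107 hosts -> /25 (126 usable): 192.168.201.0/25
80 hosts -> /25 (126 usable): 192.168.201.128/25
Allocation: 192.168.200.0/24 (199 hosts, 254 usable); 192.168.201.0/25 (107 hosts, 126 usable); 192.168.201.128/25 (80 hosts, 126 usable)


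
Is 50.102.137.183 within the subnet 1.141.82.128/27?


Subnet network: 1.141.82.128
Test IP AND mask: 50.102.137.160
No, 50.102.137.183 is not in 1.141.82.128/27


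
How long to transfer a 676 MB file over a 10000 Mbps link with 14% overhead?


Effective throughput = 10000 * (1 - 14/100) = 8600 Mbps
File size in Mb = 676 * 8 = 5408 Mb
Time = 5408 / 8600
Time = 0.6288 seconds


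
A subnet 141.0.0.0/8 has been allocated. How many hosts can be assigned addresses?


Host bits = 32 - 8 = 24
Total addresses = 2^24 = 16777216
Usable = total - 2 (network and broadcast)
Usable hosts: 16777214
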